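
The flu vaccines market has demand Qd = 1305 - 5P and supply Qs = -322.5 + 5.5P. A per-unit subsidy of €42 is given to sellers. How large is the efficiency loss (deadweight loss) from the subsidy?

Deadweight loss = €2310

Pre-subsidy: 1305 - 5P = -322.5 + 5.5P gives P* = 155, Q* = 530.
With the subsidy, sellers receive Ps = Pb + 42 for each unit, where Pb is the price buyers pay.
Supply in terms of Pb becomes Qs = -322.5 + 5.5(Pb + 42) = -91.5 + 5.5Pb. Setting this equal to demand: 1305 - 5Pb = -91.5 + 5.5Pb, so Pb = 133.
Sellers receive Ps = 133 + 42 = 175; Q' = 1305 − 5·133 = 640.
The subsidy expands output by 640 − 530 = 110 past the efficient level; on those units the gap between marginal cost and willingness to pay runs from 0 up to 42.
DWL = ½ × 42 × 110 = 2310.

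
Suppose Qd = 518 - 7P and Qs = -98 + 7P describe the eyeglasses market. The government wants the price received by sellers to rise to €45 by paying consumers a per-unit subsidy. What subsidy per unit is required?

At a seller price of 45, quantity supplied is -98 + 7·45 = 217.
Buyers absorb 217 only when they pay Pb with 518 − 7·Pb = 217, i.e. Pb = 43.
s = Ps − Pb = 45 − 43 = 2.

Required subsidy s = €2 per unit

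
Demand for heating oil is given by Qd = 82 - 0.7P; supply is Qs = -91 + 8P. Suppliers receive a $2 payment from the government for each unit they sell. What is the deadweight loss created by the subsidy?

Deadweight loss = 112/87

Pre-subsidy: 82 - 0.7P = -91 + 8P gives P* = 1730/87, Q* = 5923/87.
With the subsidy, sellers receive Ps = Pb + 2 for each unit, where Pb is the price buyers pay.
Supply in terms of Pb becomes Qs = -91 + 8(Pb + 2) = -75 + 8Pb. Setting this equal to demand: 82 - 0.7Pb = -75 + 8Pb, so Pb = 1570/87.
Sellers receive Ps = 1570/87 + 2 = 1744/87; Q' = 82 − 0.7·(1570/87) = 6035/87.
The subsidy expands output by 6035/87 − 5923/87 = 112/87 past the efficient level; on those units the gap between marginal cost and willingness to pay runs from 0 up to 2.
DWL = ½ × 2 × 112/87 = 112/87.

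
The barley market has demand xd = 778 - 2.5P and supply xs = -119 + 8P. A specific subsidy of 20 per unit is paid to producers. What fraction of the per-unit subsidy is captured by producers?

Producer share = 5/21

Pre-subsidy: 778 - 2.5P = -119 + 8P gives P* = 598/7, x* = 3951/7.
With the subsidy, sellers receive Ps = Pb + 20 for each unit, where Pb is the price buyers pay.
Supply in terms of Pb becomes xs = -119 + 8(Pb + 20) = 41 + 8Pb. Setting this equal to demand: 778 - 2.5Pb = 41 + 8Pb, so Pb = 1474/21.
Sellers receive Ps = 1474/21 + 20 = 1894/21; x' = 778 − 2.5·(1474/21) = 12653/21.
Buyers' price falls by P* − Pb = 598/7 − 1474/21 = 320/21; sellers' price rises by Ps − P* = 1894/21 − 598/7 = 100/21.
So producers capture (100/21)/20 = 5/21 of each unit of subsidy.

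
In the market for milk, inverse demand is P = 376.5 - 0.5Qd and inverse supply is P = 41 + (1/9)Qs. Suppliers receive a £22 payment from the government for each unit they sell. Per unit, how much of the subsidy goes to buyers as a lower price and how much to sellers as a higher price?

Pre-subsidy: 376.5 - 0.5Q = 41 + (1/9)Q gives Q* = 549 and P* = 102.
With the subsidy, sellers receive Ps = Pb + 22 for each unit, where Pb is the price buyers pay.
On the curves, Pb = 376.5 - 0.5Q and Ps = 41 + (1/9)Q; the wedge Ps − Pb = 22 gives 41 + (1/9)Q − (376.5 - 0.5Q) = 22, so Q' = 585.
Then Pb = 376.5 − 0.5·585 = 84 and Ps = 41 + (1/9)·585 = 106.
Buyers' price falls by P* − Pb = 102 − 84 = 18; sellers' price rises by Ps − P* = 106 − 102 = 4.

Buyers gain £18 per unit; sellers gain £4 per unit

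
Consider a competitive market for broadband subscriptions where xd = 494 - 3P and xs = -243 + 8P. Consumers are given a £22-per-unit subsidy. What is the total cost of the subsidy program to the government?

Pre-subsidy: 494 - 3P = -243 + 8P gives P* = 67, x* = 293.
With the rebate, buyers effectively pay Pb = Ps − 22, where Ps is the price sellers receive.
Demand in terms of Ps becomes xd = 494 − 3(Ps − 22) = 560 - 3Ps. Setting this equal to supply: 560 - 3Ps = -243 + 8Ps, so Ps = 73.
Buyers pay Pb = 73 − 22 = 51; x' = -243 + 8·73 = 341.
Government outlay = subsidy × quantity = 22 × 341 = 7502.

Government cost = £7502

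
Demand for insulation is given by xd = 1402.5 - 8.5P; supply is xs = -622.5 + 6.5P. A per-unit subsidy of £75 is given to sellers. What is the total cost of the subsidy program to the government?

Government cost = £39843.75

Pre-subsidy: 1402.5 - 8.5P = -622.5 + 6.5P gives P* = 135, x* = 255.
With the subsidy, sellers receive Ps = Pb + 75 for each unit, where Pb is the price buyers pay.
Supply in terms of Pb becomes xs = -622.5 + 6.5(Pb + 75) = -135 + 6.5Pb. Setting this equal to demand: 1402.5 - 8.5Pb = -135 + 6.5Pb, so Pb = 102.5.
Sellers receive Ps = 102.5 + 75 = 177.5; x' = 1402.5 − 8.5·102.5 = 531.25.
Government outlay = subsidy × quantity = 75 × 531.25 = 39843.75.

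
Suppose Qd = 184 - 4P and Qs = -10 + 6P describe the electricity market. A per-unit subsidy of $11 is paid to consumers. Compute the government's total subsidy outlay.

Pre-subsidy: 184 - 4P = -10 + 6P gives P* = 19.4, Q* = 106.4.
With the rebate, buyers effectively pay Pb = Ps − 11, where Ps is the price sellers receive.
Demand in terms of Ps becomes Qd = 184 − 4(Ps − 11) = 228 - 4Ps. Setting this equal to supply: 228 - 4Ps = -10 + 6Ps, so Ps = 23.8.
Buyers pay Pb = 23.8 − 11 = 12.8; Q' = -10 + 6·23.8 = 132.8.
Government outlay = subsidy × quantity = 11 × 132.8 = 1460.8.

Government cost = $1460.8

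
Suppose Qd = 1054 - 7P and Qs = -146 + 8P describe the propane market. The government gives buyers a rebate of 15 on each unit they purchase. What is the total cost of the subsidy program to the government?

Pre-subsidy: 1054 - 7P = -146 + 8P gives P* = 80, Q* = 494.
With the rebate, buyers effectively pay Pb = Ps − 15, where Ps is the price sellers receive.
Demand in terms of Ps becomes Qd = 1054 − 7(Ps − 15) = 1159 - 7Ps. Setting this equal to supply: 1159 - 7Ps = -146 + 8Ps, so Ps = 87.
Buyers pay Pb = 87 − 15 = 72; Q' = -146 + 8·87 = 550.
Government outlay = subsidy × quantity = 15 × 550 = 8250.

Government cost = 8250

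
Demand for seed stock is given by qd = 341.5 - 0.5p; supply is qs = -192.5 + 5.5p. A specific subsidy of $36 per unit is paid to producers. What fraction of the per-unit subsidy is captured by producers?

Producer share = 1/12

Pre-subsidy: 341.5 - 0.5p = -192.5 + 5.5p gives p* = 89, q* = 297.
With the subsidy, sellers receive ps = pb + 36 for each unit, where pb is the price buyers pay.
Supply in terms of pb becomes qs = -192.5 + 5.5(pb + 36) = 5.5 + 5.5pb. Setting this equal to demand: 341.5 - 0.5pb = 5.5 + 5.5pb, so pb = 56.
Sellers receive ps = 56 + 36 = 92; q' = 341.5 − 0.5·56 = 313.5.
Buyers' price falls by p* − pb = 89 − 56 = 33; sellers' price rises by ps − p* = 92 − 89 = 3.
So producers capture 3/36 = 1/12 of each unit of subsidy.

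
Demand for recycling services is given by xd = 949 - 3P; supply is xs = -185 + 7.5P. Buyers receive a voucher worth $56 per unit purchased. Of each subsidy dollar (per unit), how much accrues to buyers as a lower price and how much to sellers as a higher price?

Buyers gain $40 per unit; sellers gain $16 per unit

Pre-subsidy: 949 - 3P = -185 + 7.5P gives P* = 108, x* = 625.
With the rebate, buyers effectively pay Pb = Ps − 56, where Ps is the price sellers receive.
Demand in terms of Ps becomes xd = 949 − 3(Ps − 56) = 1117 - 3Ps. Setting this equal to supply: 1117 - 3Ps = -185 + 7.5Ps, so Ps = 124.
Buyers pay Pb = 124 − 56 = 68; x' = -185 + 7.5·124 = 745.
Buyers' price falls by P* − Pb = 108 − 68 = 40; sellers' price rises by Ps − P* = 124 − 108 = 16.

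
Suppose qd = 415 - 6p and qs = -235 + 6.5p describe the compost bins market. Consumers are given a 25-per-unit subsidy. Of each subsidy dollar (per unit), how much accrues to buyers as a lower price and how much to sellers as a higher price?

Pre-subsidy: 415 - 6p = -235 + 6.5p gives p* = 52, q* = 103.
With the rebate, buyers effectively pay pb = ps − 25, where ps is the price sellers receive.
Demand in terms of ps becomes qd = 415 − 6(ps − 25) = 565 - 6ps. Setting this equal to supply: 565 - 6ps = -235 + 6.5ps, so ps = 64.
Buyers pay pb = 64 − 25 = 39; q' = -235 + 6.5·64 = 181.
Buyers' price falls by p* − pb = 52 − 39 = 13; sellers' price rises by ps − p* = 64 − 52 = 12.

Buyers gain 13 per unit; sellers gain 12 per unit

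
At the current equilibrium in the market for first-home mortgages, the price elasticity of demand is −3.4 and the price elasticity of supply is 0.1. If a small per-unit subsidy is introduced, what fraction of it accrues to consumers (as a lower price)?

For a small subsidy around the equilibrium, the benefit split depends on the relative slopes, which at a point are proportional to the elasticities.
Buyer share = εs/(εs + |εd|) = 0.1/(0.1 + 3.4) = 1/35; seller share = |εd|/(εs + |εd|) = 34/35.

Consumer share = 1/35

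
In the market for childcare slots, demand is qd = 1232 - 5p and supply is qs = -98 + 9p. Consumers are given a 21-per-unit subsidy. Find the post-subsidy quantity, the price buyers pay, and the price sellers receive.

Pre-subsidy: 1232 - 5p = -98 + 9p gives p* = 95, q* = 757.
With the rebate, buyers effectively pay pb = ps − 21, where ps is the price sellers receive.
Demand in terms of ps becomes qd = 1232 − 5(ps − 21) = 1337 - 5ps. Setting this equal to supply: 1337 - 5ps = -98 + 9ps, so ps = 102.5.
Buyers pay pb = 102.5 − 21 = 81.5; q' = -98 + 9·102.5 = 824.5.

q' = 824.5; buyers pay 81.5; sellers receive 102.5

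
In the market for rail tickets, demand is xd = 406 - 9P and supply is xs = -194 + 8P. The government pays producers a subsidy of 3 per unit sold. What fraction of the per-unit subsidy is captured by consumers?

Consumer share = 8/17

Pre-subsidy: 406 - 9P = -194 + 8P gives P* = 600/17, x* = 1502/17.
With the subsidy, sellers receive Ps = Pb + 3 for each unit, where Pb is the price buyers pay.
Supply in terms of Pb becomes xs = -194 + 8(Pb + 3) = -170 + 8Pb. Setting this equal to demand: 406 - 9Pb = -170 + 8Pb, so Pb = 576/17.
Sellers receive Ps = 576/17 + 3 = 627/17; x' = 406 − 9·(576/17) = 1718/17.
Buyers' price falls by P* − Pb = 600/17 − 576/17 = 24/17; sellers' price rises by Ps − P* = 627/17 − 600/17 = 27/17.
So consumers capture (24/17)/3 = 8/17 of each unit of subsidy.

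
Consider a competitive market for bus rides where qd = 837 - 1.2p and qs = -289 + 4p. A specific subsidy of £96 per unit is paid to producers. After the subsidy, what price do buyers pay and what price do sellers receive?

Pre-subsidy: 837 - 1.2p = -289 + 4p gives p* = 2815/13, q* = 7503/13.
With the subsidy, sellers receive ps = pb + 96 for each unit, where pb is the price buyers pay.
Supply in terms of pb becomes qs = -289 + 4(pb + 96) = 95 + 4pb. Setting this equal to demand: 837 - 1.2pb = 95 + 4pb, so pb = 1855/13.
Sellers receive ps = 1855/13 + 96 = 3103/13; q' = 837 − 1.2·(1855/13) = 8655/13.

Buyers pay 1855/13; sellers receive 3103/13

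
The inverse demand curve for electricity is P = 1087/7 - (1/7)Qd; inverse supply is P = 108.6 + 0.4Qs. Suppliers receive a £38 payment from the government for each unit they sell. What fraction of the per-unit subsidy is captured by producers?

Producer share = 14/19

Pre-subsidy: 1087/7 - (1/7)Q = 108.6 + 0.4Q gives Q* = 86 and P* = 143.
With the subsidy, sellers receive Ps = Pb + 38 for each unit, where Pb is the price buyers pay.
On the curves, Pb = 1087/7 - (1/7)Q and Ps = 108.6 + 0.4Q; the wedge Ps − Pb = 38 gives 108.6 + 0.4Q − (1087/7 - (1/7)Q) = 38, so Q' = 156.
Then Pb = 1087/7 − (1/7)·156 = 133 and Ps = 108.6 + 0.4·156 = 171.
Buyers' price falls by P* − Pb = 143 − 133 = 10; sellers' price rises by Ps − P* = 171 − 143 = 28.
So producers capture 28/38 = 14/19 of each unit of subsidy.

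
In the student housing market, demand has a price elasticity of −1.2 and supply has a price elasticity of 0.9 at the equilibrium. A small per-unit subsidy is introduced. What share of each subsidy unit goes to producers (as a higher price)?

For a small subsidy around the equilibrium, the benefit split depends on the relative slopes, which at a point are proportional to the elasticities.
Buyer share = εs/(εs + |εd|) = 0.9/(0.9 + 1.2) = 3/7; seller share = |εd|/(εs + |εd|) = 4/7.
So producers capture 4/7 of the subsidy.

Producer share = 4/7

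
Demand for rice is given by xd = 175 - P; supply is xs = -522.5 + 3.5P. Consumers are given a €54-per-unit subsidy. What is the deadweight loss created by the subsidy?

Deadweight loss = €1134

Pre-subsidy: 175 - P = -522.5 + 3.5P gives P* = 155, x* = 20.
With the rebate, buyers effectively pay Pb = Ps − 54, where Ps is the price sellers receive.
Demand in terms of Ps becomes xd = 175 − 1(Ps − 54) = 229 - Ps. Setting this equal to supply: 229 - Ps = -522.5 + 3.5Ps, so Ps = 167.
Buyers pay Pb = 167 − 54 = 113; x' = -522.5 + 3.5·167 = 62.
The subsidy expands output by 62 − 20 = 42 past the efficient level; on those units the gap between marginal cost and willingness to pay runs from 0 up to 54.
DWL = ½ × 54 × 42 = 1134.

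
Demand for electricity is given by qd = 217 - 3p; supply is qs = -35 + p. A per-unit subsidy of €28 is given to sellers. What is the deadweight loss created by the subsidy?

Pre-subsidy: 217 - 3p = -35 + p gives p* = 63, q* = 28.
With the subsidy, sellers receive ps = pb + 28 for each unit, where pb is the price buyers pay.
Supply in terms of pb becomes qs = -35 + 1(pb + 28) = -7 + pb. Setting this equal to demand: 217 - 3pb = -7 + pb, so pb = 56.
Sellers receive ps = 56 + 28 = 84; q' = 217 − 3·56 = 49.
The subsidy expands output by 49 − 28 = 21 past the efficient level; on those units the gap between marginal cost and willingness to pay runs from 0 up to 28.
DWL = ½ × 28 × 21 = 294.

Deadweight loss = €294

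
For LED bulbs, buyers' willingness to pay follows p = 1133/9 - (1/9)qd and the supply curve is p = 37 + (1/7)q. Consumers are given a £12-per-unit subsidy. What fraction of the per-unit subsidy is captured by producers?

Producer share = 0.5625

Pre-subsidy: 1133/9 - (1/9)q = 37 + (1/7)q gives q* = 350 and p* = 87.
With the rebate, buyers effectively pay pb = ps − 12, where ps is the price sellers receive.
On the curves, pb = 1133/9 - (1/9)q and ps = 37 + (1/7)q; the wedge ps − pb = 12 gives 37 + (1/7)q − (1133/9 - (1/9)q) = 12, so q' = 397.25.
Then pb = 1133/9 − (1/9)·397.25 = 81.75 and ps = 37 + (1/7)·397.25 = 93.75.
Buyers' price falls by p* − pb = 87 − 81.75 = 5.25; sellers' price rises by ps − p* = 93.75 − 87 = 6.75.
So producers capture 6.75/12 = 0.5625 of each unit of subsidy.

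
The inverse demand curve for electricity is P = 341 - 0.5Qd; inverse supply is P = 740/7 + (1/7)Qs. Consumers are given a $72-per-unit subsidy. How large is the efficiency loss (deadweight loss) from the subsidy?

Deadweight loss = $4032

Pre-subsidy: 341 - 0.5Q = 740/7 + (1/7)Q gives Q* = 366 and P* = 158.
With the rebate, buyers effectively pay Pb = Ps − 72, where Ps is the price sellers receive.
On the curves, Pb = 341 - 0.5Q and Ps = 740/7 + (1/7)Q; the wedge Ps − Pb = 72 gives 740/7 + (1/7)Q − (341 - 0.5Q) = 72, so Q' = 478.
Then Pb = 341 − 0.5·478 = 102 and Ps = 740/7 + (1/7)·478 = 174.
The subsidy expands output by 478 − 366 = 112 past the efficient level; on those units the gap between marginal cost and willingness to pay runs from 0 up to 72.
DWL = ½ × 72 × 112 = 4032.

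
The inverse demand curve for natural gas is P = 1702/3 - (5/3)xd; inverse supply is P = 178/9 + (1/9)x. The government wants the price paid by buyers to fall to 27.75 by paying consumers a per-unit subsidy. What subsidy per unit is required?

At a buyer price of 27.75, quantity demanded is 340.4 − 0.6·27.75 = 323.75.
Sellers supply 323.75 only when they receive Ps = 178/9 + (1/9)·323.75 = 55.75.
s = Ps − Pb = 55.75 − 27.75 = 28.

Required subsidy s = 28 per unit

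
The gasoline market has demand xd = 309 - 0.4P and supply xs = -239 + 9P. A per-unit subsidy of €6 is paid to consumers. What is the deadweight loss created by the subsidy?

Deadweight loss = 324/47

Pre-subsidy: 309 - 0.4P = -239 + 9P gives P* = 2740/47, x* = 13427/47.
With the rebate, buyers effectively pay Pb = Ps − 6, where Ps is the price sellers receive.
Demand in terms of Ps becomes xd = 309 − 0.4(Ps − 6) = 311.4 - 0.4Ps. Setting this equal to supply: 311.4 - 0.4Ps = -239 + 9Ps, so Ps = 2752/47.
Buyers pay Pb = 2752/47 − 6 = 2470/47; x' = -239 + 9·(2752/47) = 13535/47.
The subsidy expands output by 13535/47 − 13427/47 = 108/47 past the efficient level; on those units the gap between marginal cost and willingness to pay runs from 0 up to 6.
DWL = ½ × 6 × 108/47 = 324/47.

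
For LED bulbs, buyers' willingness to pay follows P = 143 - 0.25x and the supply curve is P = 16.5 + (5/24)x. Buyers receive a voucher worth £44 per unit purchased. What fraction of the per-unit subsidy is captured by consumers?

Consumer share = 6/11

Pre-subsidy: 143 - 0.25x = 16.5 + (5/24)x gives x* = 276 and P* = 74.
With the rebate, buyers effectively pay Pb = Ps − 44, where Ps is the price sellers receive.
On the curves, Pb = 143 - 0.25x and Ps = 16.5 + (5/24)x; the wedge Ps − Pb = 44 gives 16.5 + (5/24)x − (143 - 0.25x) = 44, so x' = 372.
Then Pb = 143 − 0.25·372 = 50 and Ps = 16.5 + (5/24)·372 = 94.
Buyers' price falls by P* − Pb = 74 − 50 = 24; sellers' price rises by Ps − P* = 94 − 74 = 20.
So consumers capture 24/44 = 6/11 of each unit of subsidy.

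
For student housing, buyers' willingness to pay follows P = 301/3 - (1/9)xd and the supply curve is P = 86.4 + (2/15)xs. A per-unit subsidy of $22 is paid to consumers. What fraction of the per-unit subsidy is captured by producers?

Pre-subsidy: 301/3 - (1/9)x = 86.4 + (2/15)x gives x* = 57 and P* = 94.
With the rebate, buyers effectively pay Pb = Ps − 22, where Ps is the price sellers receive.
On the curves, Pb = 301/3 - (1/9)x and Ps = 86.4 + (2/15)x; the wedge Ps − Pb = 22 gives 86.4 + (2/15)x − (301/3 - (1/9)x) = 22, so x' = 147.
Then Pb = 301/3 − (1/9)·147 = 84 and Ps = 86.4 + (2/15)·147 = 106.
Buyers' price falls by P* − Pb = 94 − 84 = 10; sellers' price rises by Ps − P* = 106 − 94 = 12.
So producers capture 12/22 = 6/11 of each unit of subsidy.

Producer share = 6/11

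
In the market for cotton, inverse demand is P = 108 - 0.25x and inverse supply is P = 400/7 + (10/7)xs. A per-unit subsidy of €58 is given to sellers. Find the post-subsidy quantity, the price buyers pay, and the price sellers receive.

x' = 3048/47; buyers pay 4314/47; sellers receive 7040/47

Pre-subsidy: 108 - 0.25x = 400/7 + (10/7)x gives x* = 1424/47 and P* = 4720/47.
With the subsidy, sellers receive Ps = Pb + 58 for each unit, where Pb is the price buyers pay.
On the curves, Pb = 108 - 0.25x and Ps = 400/7 + (10/7)x; the wedge Ps − Pb = 58 gives 400/7 + (10/7)x − (108 - 0.25x) = 58, so x' = 3048/47.
Then Pb = 108 − 0.25·(3048/47) = 4314/47 and Ps = 400/7 + (10/7)·(3048/47) = 7040/47.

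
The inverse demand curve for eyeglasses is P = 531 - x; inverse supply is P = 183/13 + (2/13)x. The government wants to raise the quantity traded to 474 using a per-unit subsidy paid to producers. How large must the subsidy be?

Required subsidy s = 30 per unit

At x = 474, from the demand curve buyers pay Pb = 531 − 1·474 = 57; from the supply curve sellers need Ps = 183/13 + (2/13)·474 = 87.
The subsidy must fill the gap: s = Ps − Pb = 87 − 57 = 30.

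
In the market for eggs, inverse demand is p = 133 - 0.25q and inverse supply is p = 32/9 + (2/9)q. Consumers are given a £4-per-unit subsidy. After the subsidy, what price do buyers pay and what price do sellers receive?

Buyers pay 1060/17; sellers receive 1128/17

Pre-subsidy: 133 - 0.25q = 32/9 + (2/9)q gives q* = 4660/17 and p* = 1096/17.
With the rebate, buyers effectively pay pb = ps − 4, where ps is the price sellers receive.
On the curves, pb = 133 - 0.25q and ps = 32/9 + (2/9)q; the wedge ps − pb = 4 gives 32/9 + (2/9)q − (133 - 0.25q) = 4, so q' = 4804/17.
Then pb = 133 − 0.25·(4804/17) = 1060/17 and ps = 32/9 + (2/9)·(4804/17) = 1128/17.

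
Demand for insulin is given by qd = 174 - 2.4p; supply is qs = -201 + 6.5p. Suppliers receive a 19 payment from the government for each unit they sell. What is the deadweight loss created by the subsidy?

Deadweight loss = 28158/89

Pre-subsidy: 174 - 2.4p = -201 + 6.5p gives p* = 3750/89, q* = 6486/89.
With the subsidy, sellers receive ps = pb + 19 for each unit, where pb is the price buyers pay.
Supply in terms of pb becomes qs = -201 + 6.5(pb + 19) = -77.5 + 6.5pb. Setting this equal to demand: 174 - 2.4pb = -77.5 + 6.5pb, so pb = 2515/89.
Sellers receive ps = 2515/89 + 19 = 4206/89; q' = 174 − 2.4·(2515/89) = 9450/89.
The subsidy expands output by 9450/89 − 6486/89 = 2964/89 past the efficient level; on those units the gap between marginal cost and willingness to pay runs from 0 up to 19.
DWL = ½ × 19 × 2964/89 = 28158/89.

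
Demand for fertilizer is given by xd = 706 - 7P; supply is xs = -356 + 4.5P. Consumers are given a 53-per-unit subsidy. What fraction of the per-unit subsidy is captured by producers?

Pre-subsidy: 706 - 7P = -356 + 4.5P gives P* = 2124/23, x* = 1370/23.
With the rebate, buyers effectively pay Pb = Ps − 53, where Ps is the price sellers receive.
Demand in terms of Ps becomes xd = 706 − 7(Ps − 53) = 1077 - 7Ps. Setting this equal to supply: 1077 - 7Ps = -356 + 4.5Ps, so Ps = 2866/23.
Buyers pay Pb = 2866/23 − 53 = 1647/23; x' = -356 + 4.5·(2866/23) = 4709/23.
Buyers' price falls by P* − Pb = 2124/23 − 1647/23 = 477/23; sellers' price rises by Ps − P* = 2866/23 − 2124/23 = 742/23.
So producers capture (742/23)/53 = 14/23 of each unit of subsidy.

Producer share = 14/23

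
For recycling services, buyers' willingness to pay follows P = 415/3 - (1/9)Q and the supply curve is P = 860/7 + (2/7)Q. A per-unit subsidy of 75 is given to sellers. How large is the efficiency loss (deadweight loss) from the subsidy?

Pre-subsidy: 415/3 - (1/9)Q = 860/7 + (2/7)Q gives Q* = 39 and P* = 134.
With the subsidy, sellers receive Ps = Pb + 75 for each unit, where Pb is the price buyers pay.
On the curves, Pb = 415/3 - (1/9)Q and Ps = 860/7 + (2/7)Q; the wedge Ps − Pb = 75 gives 860/7 + (2/7)Q − (415/3 - (1/9)Q) = 75, so Q' = 228.
Then Pb = 415/3 − (1/9)·228 = 113 and Ps = 860/7 + (2/7)·228 = 188.
The subsidy expands output by 228 − 39 = 189 past the efficient level; on those units the gap between marginal cost and willingness to pay runs from 0 up to 75.
DWL = ½ × 75 × 189 = 7087.5.

Deadweight loss = 7087.5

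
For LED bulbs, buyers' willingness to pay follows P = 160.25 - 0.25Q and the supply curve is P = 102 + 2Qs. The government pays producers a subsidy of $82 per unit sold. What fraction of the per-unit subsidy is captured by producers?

Pre-subsidy: 160.25 - 0.25Q = 102 + 2Q gives Q* = 233/9 and P* = 1384/9.
With the subsidy, sellers receive Ps = Pb + 82 for each unit, where Pb is the price buyers pay.
On the curves, Pb = 160.25 - 0.25Q and Ps = 102 + 2Q; the wedge Ps − Pb = 82 gives 102 + 2Q − (160.25 - 0.25Q) = 82, so Q' = 187/3.
Then Pb = 160.25 − 0.25·(187/3) = 434/3 and Ps = 102 + 2·(187/3) = 680/3.
Buyers' price falls by P* − Pb = 1384/9 − 434/3 = 82/9; sellers' price rises by Ps − P* = 680/3 − 1384/9 = 656/9.
So producers capture (656/9)/82 = 8/9 of each unit of subsidy.

Producer share = 8/9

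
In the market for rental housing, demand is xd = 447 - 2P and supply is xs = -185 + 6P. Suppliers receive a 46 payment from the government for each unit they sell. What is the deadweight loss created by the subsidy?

Deadweight loss = 1587

Pre-subsidy: 447 - 2P = -185 + 6P gives P* = 79, x* = 289.
With the subsidy, sellers receive Ps = Pb + 46 for each unit, where Pb is the price buyers pay.
Supply in terms of Pb becomes xs = -185 + 6(Pb + 46) = 91 + 6Pb. Setting this equal to demand: 447 - 2Pb = 91 + 6Pb, so Pb = 44.5.
Sellers receive Ps = 44.5 + 46 = 90.5; x' = 447 − 2·44.5 = 358.
The subsidy expands output by 358 − 289 = 69 past the efficient level; on those units the gap between marginal cost and willingness to pay runs from 0 up to 46.
DWL = ½ × 46 × 69 = 1587.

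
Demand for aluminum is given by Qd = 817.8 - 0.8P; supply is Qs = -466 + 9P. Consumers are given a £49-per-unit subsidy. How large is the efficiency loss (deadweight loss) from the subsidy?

Pre-subsidy: 817.8 - 0.8P = -466 + 9P gives P* = 131, Q* = 713.
With the rebate, buyers effectively pay Pb = Ps − 49, where Ps is the price sellers receive.
Demand in terms of Ps becomes Qd = 817.8 − 0.8(Ps − 49) = 857 - 0.8Ps. Setting this equal to supply: 857 - 0.8Ps = -466 + 9Ps, so Ps = 135.
Buyers pay Pb = 135 − 49 = 86; Q' = -466 + 9·135 = 749.
The subsidy expands output by 749 − 713 = 36 past the efficient level; on those units the gap between marginal cost and willingness to pay runs from 0 up to 49.
DWL = ½ × 49 × 36 = 882.

Deadweight loss = £882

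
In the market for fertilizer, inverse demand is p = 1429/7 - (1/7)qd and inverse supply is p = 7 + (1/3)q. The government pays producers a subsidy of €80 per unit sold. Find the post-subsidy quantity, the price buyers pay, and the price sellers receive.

q' = 582; buyers pay €121; sellers receive €201

Pre-subsidy: 1429/7 - (1/7)q = 7 + (1/3)q gives q* = 414 and p* = 145.
With the subsidy, sellers receive ps = pb + 80 for each unit, where pb is the price buyers pay.
On the curves, pb = 1429/7 - (1/7)q and ps = 7 + (1/3)q; the wedge ps − pb = 80 gives 7 + (1/3)q − (1429/7 - (1/7)q) = 80, so q' = 582.
Then pb = 1429/7 − (1/7)·582 = 121 and ps = 7 + (1/3)·582 = 201.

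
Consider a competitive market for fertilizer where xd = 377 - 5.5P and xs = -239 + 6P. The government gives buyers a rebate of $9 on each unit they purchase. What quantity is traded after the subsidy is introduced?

x' = 2489/23

Pre-subsidy: 377 - 5.5P = -239 + 6P gives P* = 1232/23, x* = 1895/23.
With the rebate, buyers effectively pay Pb = Ps − 9, where Ps is the price sellers receive.
Demand in terms of Ps becomes xd = 377 − 5.5(Ps − 9) = 426.5 - 5.5Ps. Setting this equal to supply: 426.5 - 5.5Ps = -239 + 6Ps, so Ps = 1331/23.
Buyers pay Pb = 1331/23 − 9 = 1124/23; x' = -239 + 6·(1331/23) = 2489/23.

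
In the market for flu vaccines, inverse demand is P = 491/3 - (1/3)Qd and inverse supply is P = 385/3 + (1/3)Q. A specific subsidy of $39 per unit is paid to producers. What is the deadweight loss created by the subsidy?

Pre-subsidy: 491/3 - (1/3)Q = 385/3 + (1/3)Q gives Q* = 53 and P* = 146.
With the subsidy, sellers receive Ps = Pb + 39 for each unit, where Pb is the price buyers pay.
On the curves, Pb = 491/3 - (1/3)Q and Ps = 385/3 + (1/3)Q; the wedge Ps − Pb = 39 gives 385/3 + (1/3)Q − (491/3 - (1/3)Q) = 39, so Q' = 111.5.
Then Pb = 491/3 − (1/3)·111.5 = 126.5 and Ps = 385/3 + (1/3)·111.5 = 165.5.
The subsidy expands output by 111.5 − 53 = 58.5 past the efficient level; on those units the gap between marginal cost and willingness to pay runs from 0 up to 39.
DWL = ½ × 39 × 58.5 = 1140.75.

Deadweight loss = $1140.75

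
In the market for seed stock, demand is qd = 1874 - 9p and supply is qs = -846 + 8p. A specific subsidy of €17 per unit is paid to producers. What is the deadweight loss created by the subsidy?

Pre-subsidy: 1874 - 9p = -846 + 8p gives p* = 160, q* = 434.
With the subsidy, sellers receive ps = pb + 17 for each unit, where pb is the price buyers pay.
Supply in terms of pb becomes qs = -846 + 8(pb + 17) = -710 + 8pb. Setting this equal to demand: 1874 - 9pb = -710 + 8pb, so pb = 152.
Sellers receive ps = 152 + 17 = 169; q' = 1874 − 9·152 = 506.
The subsidy expands output by 506 − 434 = 72 past the efficient level; on those units the gap between marginal cost and willingness to pay runs from 0 up to 17.
DWL = ½ × 17 × 72 = 612.

Deadweight loss = €612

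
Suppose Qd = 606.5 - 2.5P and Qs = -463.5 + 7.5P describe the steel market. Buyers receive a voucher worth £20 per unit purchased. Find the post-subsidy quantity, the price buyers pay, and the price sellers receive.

Pre-subsidy: 606.5 - 2.5P = -463.5 + 7.5P gives P* = 107, Q* = 339.
With the rebate, buyers effectively pay Pb = Ps − 20, where Ps is the price sellers receive.
Demand in terms of Ps becomes Qd = 606.5 − 2.5(Ps − 20) = 656.5 - 2.5Ps. Setting this equal to supply: 656.5 - 2.5Ps = -463.5 + 7.5Ps, so Ps = 112.
Buyers pay Pb = 112 − 20 = 92; Q' = -463.5 + 7.5·112 = 376.5.

Q' = 376.5; buyers pay £92; sellers receive £112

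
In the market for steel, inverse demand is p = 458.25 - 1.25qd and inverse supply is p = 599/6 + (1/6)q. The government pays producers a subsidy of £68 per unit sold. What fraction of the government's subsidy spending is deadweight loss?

DWL / government spending = 24/301

Pre-subsidy: 458.25 - 1.25q = 599/6 + (1/6)q gives q* = 253 and p* = 142.
With the subsidy, sellers receive ps = pb + 68 for each unit, where pb is the price buyers pay.
On the curves, pb = 458.25 - 1.25q and ps = 599/6 + (1/6)q; the wedge ps − pb = 68 gives 599/6 + (1/6)q − (458.25 - 1.25q) = 68, so q' = 301.
Then pb = 458.25 − 1.25·301 = 82 and ps = 599/6 + (1/6)·301 = 150.
ΔCS = ½(253 + 301)(142 − 82) = 16620; ΔPS = ½(253 + 301)(150 − 142) = 2216.
Government spending = 68 × 301 = 20468.
DWL = ½ × 68 × (301 − 253) = 1632; fraction = 1632 / 20468 = 24/301.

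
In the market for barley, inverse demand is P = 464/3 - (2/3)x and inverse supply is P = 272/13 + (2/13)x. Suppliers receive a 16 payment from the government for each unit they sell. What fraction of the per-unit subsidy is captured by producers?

Pre-subsidy: 464/3 - (2/3)x = 272/13 + (2/13)x gives x* = 163 and P* = 46.
With the subsidy, sellers receive Ps = Pb + 16 for each unit, where Pb is the price buyers pay.
On the curves, Pb = 464/3 - (2/3)x and Ps = 272/13 + (2/13)x; the wedge Ps − Pb = 16 gives 272/13 + (2/13)x − (464/3 - (2/3)x) = 16, so x' = 182.5.
Then Pb = 464/3 − (2/3)·182.5 = 33 and Ps = 272/13 + (2/13)·182.5 = 49.
Buyers' price falls by P* − Pb = 46 − 33 = 13; sellers' price rises by Ps − P* = 49 − 46 = 3.
So producers capture 3/16 = 0.1875 of each unit of subsidy.

Producer share = 0.1875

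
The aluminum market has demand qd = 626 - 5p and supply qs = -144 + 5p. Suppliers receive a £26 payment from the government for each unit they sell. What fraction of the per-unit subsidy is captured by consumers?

Pre-subsidy: 626 - 5p = -144 + 5p gives p* = 77, q* = 241.
With the subsidy, sellers receive ps = pb + 26 for each unit, where pb is the price buyers pay.
Supply in terms of pb becomes qs = -144 + 5(pb + 26) = -14 + 5pb. Setting this equal to demand: 626 - 5pb = -14 + 5pb, so pb = 64.
Sellers receive ps = 64 + 26 = 90; q' = 626 − 5·64 = 306.
Buyers' price falls by p* − pb = 77 − 64 = 13; sellers' price rises by ps − p* = 90 − 77 = 13.
So consumers capture 13/26 = 0.5 of each unit of subsidy.

Consumer share = 0.5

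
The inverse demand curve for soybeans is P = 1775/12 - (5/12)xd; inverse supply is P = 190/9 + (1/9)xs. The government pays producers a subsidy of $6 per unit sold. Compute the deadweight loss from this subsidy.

Deadweight loss = 648/19

Pre-subsidy: 1775/12 - (5/12)x = 190/9 + (1/9)x gives x* = 4565/19 and P* = 2725/57.
With the subsidy, sellers receive Ps = Pb + 6 for each unit, where Pb is the price buyers pay.
On the curves, Pb = 1775/12 - (5/12)x and Ps = 190/9 + (1/9)x; the wedge Ps − Pb = 6 gives 190/9 + (1/9)x − (1775/12 - (5/12)x) = 6, so x' = 4781/19.
Then Pb = 1775/12 − (5/12)·(4781/19) = 2455/57 and Ps = 190/9 + (1/9)·(4781/19) = 2797/57.
The subsidy expands output by 4781/19 − 4565/19 = 216/19 past the efficient level; on those units the gap between marginal cost and willingness to pay runs from 0 up to 6.
DWL = ½ × 6 × 216/19 = 648/19.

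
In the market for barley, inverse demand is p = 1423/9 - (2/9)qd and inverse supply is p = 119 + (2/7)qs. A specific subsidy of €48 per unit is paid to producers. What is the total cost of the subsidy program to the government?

Pre-subsidy: 1423/9 - (2/9)q = 119 + (2/7)q gives q* = 77 and p* = 141.
With the subsidy, sellers receive ps = pb + 48 for each unit, where pb is the price buyers pay.
On the curves, pb = 1423/9 - (2/9)q and ps = 119 + (2/7)q; the wedge ps − pb = 48 gives 119 + (2/7)q − (1423/9 - (2/9)q) = 48, so q' = 171.5.
Then pb = 1423/9 − (2/9)·171.5 = 120 and ps = 119 + (2/7)·171.5 = 168.
Government outlay = subsidy × quantity = 48 × 171.5 = 8232.

Government cost = €8232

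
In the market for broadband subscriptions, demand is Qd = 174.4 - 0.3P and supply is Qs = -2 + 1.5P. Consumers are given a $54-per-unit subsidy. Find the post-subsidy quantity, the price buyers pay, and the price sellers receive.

Pre-subsidy: 174.4 - 0.3P = -2 + 1.5P gives P* = 98, Q* = 145.
With the rebate, buyers effectively pay Pb = Ps − 54, where Ps is the price sellers receive.
Demand in terms of Ps becomes Qd = 174.4 − 0.3(Ps − 54) = 190.6 - 0.3Ps. Setting this equal to supply: 190.6 - 0.3Ps = -2 + 1.5Ps, so Ps = 107.
Buyers pay Pb = 107 − 54 = 53; Q' = -2 + 1.5·107 = 158.5.

Q' = 158.5; buyers pay $53; sellers receive $107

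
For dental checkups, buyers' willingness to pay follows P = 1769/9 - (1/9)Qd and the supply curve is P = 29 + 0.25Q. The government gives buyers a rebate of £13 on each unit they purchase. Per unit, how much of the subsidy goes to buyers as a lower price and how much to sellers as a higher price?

Buyers gain £4 per unit; sellers gain £9 per unit

Pre-subsidy: 1769/9 - (1/9)Q = 29 + 0.25Q gives Q* = 464 and P* = 145.
With the rebate, buyers effectively pay Pb = Ps − 13, where Ps is the price sellers receive.
On the curves, Pb = 1769/9 - (1/9)Q and Ps = 29 + 0.25Q; the wedge Ps − Pb = 13 gives 29 + 0.25Q − (1769/9 - (1/9)Q) = 13, so Q' = 500.
Then Pb = 1769/9 − (1/9)·500 = 141 and Ps = 29 + 0.25·500 = 154.
Buyers' price falls by P* − Pb = 145 − 141 = 4; sellers' price rises by Ps − P* = 154 − 145 = 9.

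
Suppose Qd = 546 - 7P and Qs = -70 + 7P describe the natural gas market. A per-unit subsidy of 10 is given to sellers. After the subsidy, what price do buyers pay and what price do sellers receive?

Pre-subsidy: 546 - 7P = -70 + 7P gives P* = 44, Q* = 238.
With the subsidy, sellers receive Ps = Pb + 10 for each unit, where Pb is the price buyers pay.
Supply in terms of Pb becomes Qs = -70 + 7(Pb + 10) = 0 + 7Pb. Setting this equal to demand: 546 - 7Pb = 0 + 7Pb, so Pb = 39.
Sellers receive Ps = 39 + 10 = 49; Q' = 546 − 7·39 = 273.

Buyers pay 39; sellers receive 49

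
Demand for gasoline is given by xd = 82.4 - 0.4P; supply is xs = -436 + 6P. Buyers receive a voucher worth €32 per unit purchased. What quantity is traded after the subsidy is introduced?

Pre-subsidy: 82.4 - 0.4P = -436 + 6P gives P* = 81, x* = 50.
With the rebate, buyers effectively pay Pb = Ps − 32, where Ps is the price sellers receive.
Demand in terms of Ps becomes xd = 82.4 − 0.4(Ps − 32) = 95.2 - 0.4Ps. Setting this equal to supply: 95.2 - 0.4Ps = -436 + 6Ps, so Ps = 83.
Buyers pay Pb = 83 − 32 = 51; x' = -436 + 6·83 = 62.

x' = 62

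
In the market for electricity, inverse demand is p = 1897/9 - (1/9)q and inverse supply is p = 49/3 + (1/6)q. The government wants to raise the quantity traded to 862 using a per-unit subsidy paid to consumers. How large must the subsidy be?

Required subsidy s = 45 per unit

At q = 862, from the demand curve buyers pay pb = 1897/9 − (1/9)·862 = 115; from the supply curve sellers need ps = 49/3 + (1/6)·862 = 160.
The subsidy must fill the gap: s = ps − pb = 160 − 115 = 45.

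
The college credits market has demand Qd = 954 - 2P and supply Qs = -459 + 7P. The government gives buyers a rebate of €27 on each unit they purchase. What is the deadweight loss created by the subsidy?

Pre-subsidy: 954 - 2P = -459 + 7P gives P* = 157, Q* = 640.
With the rebate, buyers effectively pay Pb = Ps − 27, where Ps is the price sellers receive.
Demand in terms of Ps becomes Qd = 954 − 2(Ps − 27) = 1008 - 2Ps. Setting this equal to supply: 1008 - 2Ps = -459 + 7Ps, so Ps = 163.
Buyers pay Pb = 163 − 27 = 136; Q' = -459 + 7·163 = 682.
The subsidy expands output by 682 − 640 = 42 past the efficient level; on those units the gap between marginal cost and willingness to pay runs from 0 up to 27.
DWL = ½ × 27 × 42 = 567.

Deadweight loss = €567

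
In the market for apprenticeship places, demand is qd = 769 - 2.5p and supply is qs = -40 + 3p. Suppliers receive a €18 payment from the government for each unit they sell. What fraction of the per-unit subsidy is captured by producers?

Producer share = 5/11

Pre-subsidy: 769 - 2.5p = -40 + 3p gives p* = 1618/11, q* = 4414/11.
With the subsidy, sellers receive ps = pb + 18 for each unit, where pb is the price buyers pay.
Supply in terms of pb becomes qs = -40 + 3(pb + 18) = 14 + 3pb. Setting this equal to demand: 769 - 2.5pb = 14 + 3pb, so pb = 1510/11.
Sellers receive ps = 1510/11 + 18 = 1708/11; q' = 769 − 2.5·(1510/11) = 4684/11.
Buyers' price falls by p* − pb = 1618/11 − 1510/11 = 108/11; sellers' price rises by ps − p* = 1708/11 − 1618/11 = 90/11.
So producers capture (90/11)/18 = 5/11 of each unit of subsidy.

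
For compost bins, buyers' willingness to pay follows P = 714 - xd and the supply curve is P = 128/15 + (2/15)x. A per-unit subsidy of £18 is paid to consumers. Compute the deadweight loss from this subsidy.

Pre-subsidy: 714 - x = 128/15 + (2/15)x gives x* = 10582/17 and P* = 1556/17.
With the rebate, buyers effectively pay Pb = Ps − 18, where Ps is the price sellers receive.
On the curves, Pb = 714 - x and Ps = 128/15 + (2/15)x; the wedge Ps − Pb = 18 gives 128/15 + (2/15)x − (714 - x) = 18, so x' = 10852/17.
Then Pb = 714 − 1·(10852/17) = 1286/17 and Ps = 128/15 + (2/15)·(10852/17) = 1592/17.
The subsidy expands output by 10852/17 − 10582/17 = 270/17 past the efficient level; on those units the gap between marginal cost and willingness to pay runs from 0 up to 18.
DWL = ½ × 18 × 270/17 = 2430/17.

Deadweight loss = 2430/17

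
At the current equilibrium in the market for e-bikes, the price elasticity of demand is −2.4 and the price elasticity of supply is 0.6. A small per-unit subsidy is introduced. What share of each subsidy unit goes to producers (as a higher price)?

For a small subsidy around the equilibrium, the benefit split depends on the relative slopes, which at a point are proportional to the elasticities.
Buyer share = εs/(εs + |εd|) = 0.6/(0.6 + 2.4) = 0.2; seller share = |εd|/(εs + |εd|) = 0.8.
So producers capture 0.8 of the subsidy.

Producer share = 0.8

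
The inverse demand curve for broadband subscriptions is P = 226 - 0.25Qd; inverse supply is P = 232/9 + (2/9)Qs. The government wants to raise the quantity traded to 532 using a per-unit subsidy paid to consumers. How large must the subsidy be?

At Q = 532, from the demand curve buyers pay Pb = 226 − 0.25·532 = 93; from the supply curve sellers need Ps = 232/9 + (2/9)·532 = 144.
The subsidy must fill the gap: s = Ps − Pb = 144 − 93 = 51.

Required subsidy s = 51 per unit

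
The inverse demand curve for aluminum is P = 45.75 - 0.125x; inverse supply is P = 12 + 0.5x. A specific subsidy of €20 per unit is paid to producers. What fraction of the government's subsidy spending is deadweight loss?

Pre-subsidy: 45.75 - 0.125x = 12 + 0.5x gives x* = 54 and P* = 39.
With the subsidy, sellers receive Ps = Pb + 20 for each unit, where Pb is the price buyers pay.
On the curves, Pb = 45.75 - 0.125x and Ps = 12 + 0.5x; the wedge Ps − Pb = 20 gives 12 + 0.5x − (45.75 - 0.125x) = 20, so x' = 86.
Then Pb = 45.75 − 0.125·86 = 35 and Ps = 12 + 0.5·86 = 55.
ΔCS = ½(54 + 86)(39 − 35) = 280; ΔPS = ½(54 + 86)(55 − 39) = 1120.
Government spending = 20 × 86 = 1720.
DWL = ½ × 20 × (86 − 54) = 320; fraction = 320 / 1720 = 8/43.

DWL / government spending = 8/43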